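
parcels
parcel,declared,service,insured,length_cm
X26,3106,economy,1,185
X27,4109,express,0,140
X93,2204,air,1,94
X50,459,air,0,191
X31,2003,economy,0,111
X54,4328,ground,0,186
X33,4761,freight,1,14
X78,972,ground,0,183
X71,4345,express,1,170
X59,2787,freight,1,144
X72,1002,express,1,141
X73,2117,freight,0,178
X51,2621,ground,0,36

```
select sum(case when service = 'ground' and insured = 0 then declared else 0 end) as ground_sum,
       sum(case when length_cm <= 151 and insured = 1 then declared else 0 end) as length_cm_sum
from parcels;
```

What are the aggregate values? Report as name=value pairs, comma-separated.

[ground_sum: service = 'ground' and insured = 0]
parcel=X26: ✗
parcel=X27: ✗
parcel=X93: ✗
parcel=X50: ✗
parcel=X31: ✗
parcel=X54: ✓ → 4328
parcel=X33: ✗
parcel=X78: ✓ → 972
parcel=X71: ✗
parcel=X59: ✗
parcel=X72: ✗
parcel=X73: ✗
parcel=X51: ✓ → 2621
ground_sum = 4328 + 972 + 2621 = 7921
—
[length_cm_sum: length_cm <= 151 and insured = 1]
parcel=X26: ✗
parcel=X27: ✗
parcel=X93: ✓ → 2204
parcel=X50: ✗
parcel=X31: ✗
parcel=X54: ✗
parcel=X33: ✓ → 4761
parcel=X78: ✗
parcel=X71: ✗
parcel=X59: ✓ → 2787
parcel=X72: ✓ → 1002
parcel=X73: ✗
parcel=X51: ✗
length_cm_sum = 2204 + 4761 + 2787 + 1002 = 10754

ground_sum=7921, length_cm_sum=10754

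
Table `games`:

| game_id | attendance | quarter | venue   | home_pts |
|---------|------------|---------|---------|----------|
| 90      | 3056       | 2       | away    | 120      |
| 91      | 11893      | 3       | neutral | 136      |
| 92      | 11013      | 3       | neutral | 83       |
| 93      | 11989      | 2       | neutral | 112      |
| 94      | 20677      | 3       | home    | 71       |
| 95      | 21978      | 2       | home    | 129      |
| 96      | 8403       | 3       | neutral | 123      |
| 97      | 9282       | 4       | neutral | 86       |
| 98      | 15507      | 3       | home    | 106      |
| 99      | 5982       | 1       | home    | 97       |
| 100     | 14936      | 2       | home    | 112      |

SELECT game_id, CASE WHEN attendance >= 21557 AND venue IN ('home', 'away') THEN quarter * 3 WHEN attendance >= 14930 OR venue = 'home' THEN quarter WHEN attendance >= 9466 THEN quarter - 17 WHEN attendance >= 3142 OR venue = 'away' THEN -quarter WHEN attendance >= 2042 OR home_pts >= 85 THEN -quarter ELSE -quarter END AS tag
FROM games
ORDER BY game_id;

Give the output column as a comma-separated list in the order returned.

game_id=90: attendance >= 3142 OR venue = 'away' → -2
game_id=91: attendance >= 9466 → -14
game_id=92: attendance >= 9466 → -14
game_id=93: attendance >= 9466 → -15
game_id=94: attendance >= 14930 OR venue = 'home' → 3
game_id=95: attendance >= 21557 AND venue IN ('home', 'away') → 6
game_id=96: attendance >= 3142 OR venue = 'away' → -3
game_id=97: attendance >= 3142 OR venue = 'away' → -4
game_id=98: attendance >= 14930 OR venue = 'home' → 3
game_id=99: attendance >= 14930 OR venue = 'home' → 1
game_id=100: attendance >= 14930 OR venue = 'home' → 2

-2, -14, -14, -15, 3, 6, -3, -4, 3, 1, 2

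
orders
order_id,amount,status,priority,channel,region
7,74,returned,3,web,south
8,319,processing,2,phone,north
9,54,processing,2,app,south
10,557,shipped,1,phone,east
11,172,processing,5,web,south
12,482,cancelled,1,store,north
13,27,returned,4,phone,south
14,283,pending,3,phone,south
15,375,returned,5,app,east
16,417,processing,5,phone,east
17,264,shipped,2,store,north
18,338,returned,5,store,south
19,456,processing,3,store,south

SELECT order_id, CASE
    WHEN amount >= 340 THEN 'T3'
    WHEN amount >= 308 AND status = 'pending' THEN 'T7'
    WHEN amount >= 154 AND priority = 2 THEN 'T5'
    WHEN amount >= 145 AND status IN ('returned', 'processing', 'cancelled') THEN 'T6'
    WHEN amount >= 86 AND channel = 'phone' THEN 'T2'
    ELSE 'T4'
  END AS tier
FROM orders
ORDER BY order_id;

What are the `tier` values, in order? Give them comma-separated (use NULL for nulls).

T4, T5, T4, T3, T6, T3, T4, T2, T3, T3, T5, T6, T3

order_id=7: ELSE → T4
order_id=8: amount >= 154 AND priority = 2 → T5
order_id=9: ELSE → T4
order_id=10: amount >= 340 → T3
order_id=11: amount >= 145 AND status IN ('returned', 'processing', 'cancelled') → T6
order_id=12: amount >= 340 → T3
order_id=13: ELSE → T4
order_id=14: amount >= 86 AND channel = 'phone' → T2
order_id=15: amount >= 340 → T3
order_id=16: amount >= 340 → T3
order_id=17: amount >= 154 AND priority = 2 → T5
order_id=18: amount >= 145 AND status IN ('returned', 'processing', 'cancelled') → T6
order_id=19: amount >= 340 → T3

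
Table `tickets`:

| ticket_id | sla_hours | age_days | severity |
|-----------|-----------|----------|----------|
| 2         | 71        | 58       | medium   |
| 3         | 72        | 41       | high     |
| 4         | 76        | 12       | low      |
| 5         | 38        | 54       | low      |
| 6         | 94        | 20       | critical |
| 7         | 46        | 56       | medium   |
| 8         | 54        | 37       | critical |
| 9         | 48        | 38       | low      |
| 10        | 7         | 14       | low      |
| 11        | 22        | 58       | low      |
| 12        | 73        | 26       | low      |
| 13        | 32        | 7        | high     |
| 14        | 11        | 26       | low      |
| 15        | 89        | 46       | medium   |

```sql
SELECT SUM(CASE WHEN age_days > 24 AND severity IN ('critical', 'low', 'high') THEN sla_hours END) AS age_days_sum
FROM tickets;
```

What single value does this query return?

ticket_id=2: ✗
ticket_id=3: ✓ → 72
ticket_id=4: ✗
ticket_id=5: ✓ → 38
ticket_id=6: ✗
ticket_id=7: ✗
ticket_id=8: ✓ → 54
ticket_id=9: ✓ → 48
ticket_id=10: ✗
ticket_id=11: ✓ → 22
ticket_id=12: ✓ → 73
ticket_id=13: ✗
ticket_id=14: ✓ → 11
ticket_id=15: ✗
age_days_sum = 72 + 38 + 54 + 48 + 22 + 73 + 11 = 318

318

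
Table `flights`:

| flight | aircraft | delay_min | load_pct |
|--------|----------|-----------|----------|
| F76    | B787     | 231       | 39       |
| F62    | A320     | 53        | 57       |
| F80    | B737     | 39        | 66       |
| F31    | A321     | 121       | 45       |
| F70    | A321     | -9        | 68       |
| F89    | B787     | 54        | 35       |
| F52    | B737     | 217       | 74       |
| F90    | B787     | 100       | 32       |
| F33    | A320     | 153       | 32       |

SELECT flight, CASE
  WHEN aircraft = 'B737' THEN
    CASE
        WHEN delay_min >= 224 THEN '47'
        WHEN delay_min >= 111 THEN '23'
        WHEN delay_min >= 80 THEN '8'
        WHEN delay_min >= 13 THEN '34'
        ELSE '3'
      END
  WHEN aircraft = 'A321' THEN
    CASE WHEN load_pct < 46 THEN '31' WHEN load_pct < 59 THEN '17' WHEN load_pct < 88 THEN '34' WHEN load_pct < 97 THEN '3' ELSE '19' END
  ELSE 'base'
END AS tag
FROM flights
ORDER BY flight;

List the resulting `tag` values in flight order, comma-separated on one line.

flight=F31: aircraft='A321' → inner[load_pct < 46] → 31
flight=F33: aircraft='A320' → outer ELSE → base
flight=F52: aircraft='B737' → inner[delay_min >= 111] → 23
flight=F62: aircraft='A320' → outer ELSE → base
flight=F70: aircraft='A321' → inner[load_pct < 88] → 34
flight=F76: aircraft='B787' → outer ELSE → base
flight=F80: aircraft='B737' → inner[delay_min >= 13] → 34
flight=F89: aircraft='B787' → outer ELSE → base
flight=F90: aircraft='B787' → outer ELSE → base

31, base, 23, base, 34, base, 34, base, base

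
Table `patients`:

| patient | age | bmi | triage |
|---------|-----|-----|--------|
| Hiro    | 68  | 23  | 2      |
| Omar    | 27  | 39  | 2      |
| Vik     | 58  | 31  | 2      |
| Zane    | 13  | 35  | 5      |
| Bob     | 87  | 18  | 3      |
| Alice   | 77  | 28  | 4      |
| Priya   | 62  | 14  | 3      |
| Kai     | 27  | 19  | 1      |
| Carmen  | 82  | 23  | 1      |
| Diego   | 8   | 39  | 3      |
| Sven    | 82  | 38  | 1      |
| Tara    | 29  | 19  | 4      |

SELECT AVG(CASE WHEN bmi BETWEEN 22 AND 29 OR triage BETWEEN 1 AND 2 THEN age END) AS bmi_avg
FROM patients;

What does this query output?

patient=Hiro: ✓ → 68
patient=Omar: ✓ → 27
patient=Vik: ✓ → 58
patient=Zane: ✗
patient=Bob: ✗
patient=Alice: ✓ → 77
patient=Priya: ✗
patient=Kai: ✓ → 27
patient=Carmen: ✓ → 82
patient=Diego: ✗
patient=Sven: ✓ → 82
patient=Tara: ✗
bmi_avg = (68 + 27 + 58 + 77 + 27 + 82 + 82) / 7 = 60.1428571429

60.1428571429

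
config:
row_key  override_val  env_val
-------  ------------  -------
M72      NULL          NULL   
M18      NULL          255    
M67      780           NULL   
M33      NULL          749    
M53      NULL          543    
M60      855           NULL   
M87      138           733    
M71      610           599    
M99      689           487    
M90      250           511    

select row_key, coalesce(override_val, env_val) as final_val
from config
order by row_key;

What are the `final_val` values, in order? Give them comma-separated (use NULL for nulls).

row_key=M18: override_val=NULL, env_val=255 → 255
row_key=M33: override_val=NULL, env_val=749 → 749
row_key=M53: override_val=NULL, env_val=543 → 543
row_key=M60: override_val=855 → 855
row_key=M67: override_val=780 → 780
row_key=M71: override_val=610 → 610
row_key=M72: override_val=NULL, env_val=NULL (all NULL) → NULL
row_key=M87: override_val=138 → 138
row_key=M90: override_val=250 → 250
row_key=M99: override_val=689 → 689

255, 749, 543, 855, 780, 610, NULL, 138, 250, 689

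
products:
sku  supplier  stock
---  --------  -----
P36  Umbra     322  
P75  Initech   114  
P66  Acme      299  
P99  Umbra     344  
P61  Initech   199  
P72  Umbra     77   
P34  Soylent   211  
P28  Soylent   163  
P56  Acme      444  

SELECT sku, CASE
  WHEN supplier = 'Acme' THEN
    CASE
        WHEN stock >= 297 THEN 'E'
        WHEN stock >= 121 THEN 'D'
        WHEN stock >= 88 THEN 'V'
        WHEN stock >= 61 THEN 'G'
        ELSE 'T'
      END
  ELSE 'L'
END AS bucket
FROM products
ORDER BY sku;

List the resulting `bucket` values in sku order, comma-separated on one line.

sku=P28: supplier='Soylent' → outer ELSE → L
sku=P34: supplier='Soylent' → outer ELSE → L
sku=P36: supplier='Umbra' → outer ELSE → L
sku=P56: supplier='Acme' → inner[stock >= 297] → E
sku=P61: supplier='Initech' → outer ELSE → L
sku=P66: supplier='Acme' → inner[stock >= 297] → E
sku=P72: supplier='Umbra' → outer ELSE → L
sku=P75: supplier='Initech' → outer ELSE → L
sku=P99: supplier='Umbra' → outer ELSE → L

L, L, L, E, L, E, L, L, L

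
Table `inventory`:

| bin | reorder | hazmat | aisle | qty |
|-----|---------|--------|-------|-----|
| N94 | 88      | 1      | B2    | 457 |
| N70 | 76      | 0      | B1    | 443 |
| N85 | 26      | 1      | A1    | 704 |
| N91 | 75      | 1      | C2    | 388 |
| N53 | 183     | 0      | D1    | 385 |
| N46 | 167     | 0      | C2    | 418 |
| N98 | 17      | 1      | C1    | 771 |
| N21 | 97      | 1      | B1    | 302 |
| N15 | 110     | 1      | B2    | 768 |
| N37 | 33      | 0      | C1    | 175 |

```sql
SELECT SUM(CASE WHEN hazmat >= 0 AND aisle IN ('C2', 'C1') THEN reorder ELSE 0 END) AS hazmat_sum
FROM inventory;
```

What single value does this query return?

bin=N94: ✗
bin=N70: ✗
bin=N85: ✗
bin=N91: ✓ → 75
bin=N53: ✗
bin=N46: ✓ → 167
bin=N98: ✓ → 17
bin=N21: ✗
bin=N15: ✗
bin=N37: ✓ → 33
hazmat_sum = 75 + 167 + 17 + 33 = 292

292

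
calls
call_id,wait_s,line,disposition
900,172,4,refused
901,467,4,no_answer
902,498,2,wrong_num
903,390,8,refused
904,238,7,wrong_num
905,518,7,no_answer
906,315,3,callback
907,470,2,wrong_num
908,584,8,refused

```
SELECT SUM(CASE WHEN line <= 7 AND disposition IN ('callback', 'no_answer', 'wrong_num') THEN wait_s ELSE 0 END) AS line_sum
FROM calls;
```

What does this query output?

call_id=900: ✗
call_id=901: ✓ → 467
call_id=902: ✓ → 498
call_id=903: ✗
call_id=904: ✓ → 238
call_id=905: ✓ → 518
call_id=906: ✓ → 315
call_id=907: ✓ → 470
call_id=908: ✗
line_sum = 467 + 498 + 238 + 518 + 315 + 470 = 2506

2506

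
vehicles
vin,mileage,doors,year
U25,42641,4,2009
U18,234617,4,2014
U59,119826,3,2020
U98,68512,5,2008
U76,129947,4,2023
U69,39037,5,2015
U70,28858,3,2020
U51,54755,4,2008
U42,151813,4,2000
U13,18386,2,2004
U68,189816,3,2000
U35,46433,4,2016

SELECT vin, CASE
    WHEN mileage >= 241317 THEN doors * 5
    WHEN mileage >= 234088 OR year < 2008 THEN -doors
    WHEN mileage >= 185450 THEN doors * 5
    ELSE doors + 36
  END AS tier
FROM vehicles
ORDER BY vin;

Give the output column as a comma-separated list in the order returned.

-2, -4, 40, 40, -4, 40, 39, -3, 41, 39, 40, 41

vin=U13: mileage >= 234088 OR year < 2008 → -2
vin=U18: mileage >= 234088 OR year < 2008 → -4
vin=U25: ELSE → 40
vin=U35: ELSE → 40
vin=U42: mileage >= 234088 OR year < 2008 → -4
vin=U51: ELSE → 40
vin=U59: ELSE → 39
vin=U68: mileage >= 234088 OR year < 2008 → -3
vin=U69: ELSE → 41
vin=U70: ELSE → 39
vin=U76: ELSE → 40
vin=U98: ELSE → 41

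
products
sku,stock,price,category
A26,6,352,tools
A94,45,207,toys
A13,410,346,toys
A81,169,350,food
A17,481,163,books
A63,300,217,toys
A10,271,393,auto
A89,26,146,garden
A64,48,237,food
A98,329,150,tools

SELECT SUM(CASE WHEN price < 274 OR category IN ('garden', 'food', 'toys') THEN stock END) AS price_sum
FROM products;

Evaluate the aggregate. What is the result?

1808

sku=A26: ✗
sku=A94: ✓ → 45
sku=A13: ✓ → 410
sku=A81: ✓ → 169
sku=A17: ✓ → 481
sku=A63: ✓ → 300
sku=A10: ✗
sku=A89: ✓ → 26
sku=A64: ✓ → 48
sku=A98: ✓ → 329
price_sum = 45 + 410 + 169 + 481 + 300 + 26 + 48 + 329 = 1808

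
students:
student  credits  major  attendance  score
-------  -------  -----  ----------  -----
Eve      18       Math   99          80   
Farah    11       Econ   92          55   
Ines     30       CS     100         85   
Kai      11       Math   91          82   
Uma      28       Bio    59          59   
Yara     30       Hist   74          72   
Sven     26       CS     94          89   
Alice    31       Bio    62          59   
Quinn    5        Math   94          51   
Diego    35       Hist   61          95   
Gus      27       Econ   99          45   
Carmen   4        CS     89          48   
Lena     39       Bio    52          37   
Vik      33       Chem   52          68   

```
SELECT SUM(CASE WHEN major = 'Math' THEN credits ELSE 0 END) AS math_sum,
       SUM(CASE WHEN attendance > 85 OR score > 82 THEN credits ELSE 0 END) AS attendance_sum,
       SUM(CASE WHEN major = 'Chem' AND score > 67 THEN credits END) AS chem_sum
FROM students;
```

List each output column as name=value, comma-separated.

math_sum=34, attendance_sum=167, chem_sum=33

[math_sum: major = 'Math']
student=Eve: ✓ → 18
student=Farah: ✗
student=Ines: ✗
student=Kai: ✓ → 11
student=Uma: ✗
student=Yara: ✗
student=Sven: ✗
student=Alice: ✗
student=Quinn: ✓ → 5
student=Diego: ✗
student=Gus: ✗
student=Carmen: ✗
student=Lena: ✗
student=Vik: ✗
math_sum = 18 + 11 + 5 = 34
—
[attendance_sum: attendance > 85 OR score > 82]
student=Eve: ✓ → 18
student=Farah: ✓ → 11
student=Ines: ✓ → 30
student=Kai: ✓ → 11
student=Uma: ✗
student=Yara: ✗
student=Sven: ✓ → 26
student=Alice: ✗
student=Quinn: ✓ → 5
student=Diego: ✓ → 35
student=Gus: ✓ → 27
student=Carmen: ✓ → 4
student=Lena: ✗
student=Vik: ✗
attendance_sum = 18 + 11 + 30 + 11 + 26 + 5 + 35 + 27 + 4 = 167
—
[chem_sum: major = 'Chem' AND score > 67]
student=Eve: ✗
student=Farah: ✗
student=Ines: ✗
student=Kai: ✗
student=Uma: ✗
student=Yara: ✗
student=Sven: ✗
student=Alice: ✗
student=Quinn: ✗
student=Diego: ✗
student=Gus: ✗
student=Carmen: ✗
student=Lena: ✗
student=Vik: ✓ → 33
chem_sum = 33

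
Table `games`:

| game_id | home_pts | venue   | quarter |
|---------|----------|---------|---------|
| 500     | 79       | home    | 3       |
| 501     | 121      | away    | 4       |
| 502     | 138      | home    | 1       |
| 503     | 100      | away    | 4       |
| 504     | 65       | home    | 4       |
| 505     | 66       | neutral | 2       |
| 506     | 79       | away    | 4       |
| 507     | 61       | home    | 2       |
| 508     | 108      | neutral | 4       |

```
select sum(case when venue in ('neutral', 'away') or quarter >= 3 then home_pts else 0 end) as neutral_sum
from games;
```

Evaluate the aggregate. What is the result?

game_id=500: ✓ → 79
game_id=501: ✓ → 121
game_id=502: ✗
game_id=503: ✓ → 100
game_id=504: ✓ → 65
game_id=505: ✓ → 66
game_id=506: ✓ → 79
game_id=507: ✗
game_id=508: ✓ → 108
neutral_sum = 79 + 121 + 100 + 65 + 66 + 79 + 108 = 618

618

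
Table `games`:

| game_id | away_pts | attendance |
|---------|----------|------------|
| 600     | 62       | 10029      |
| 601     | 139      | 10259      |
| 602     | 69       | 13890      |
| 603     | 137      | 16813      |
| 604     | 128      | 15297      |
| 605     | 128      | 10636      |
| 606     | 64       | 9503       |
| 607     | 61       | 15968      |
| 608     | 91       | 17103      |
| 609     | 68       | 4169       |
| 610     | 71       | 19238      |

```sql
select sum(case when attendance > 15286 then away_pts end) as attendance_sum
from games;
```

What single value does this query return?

488

game_id=600: ✗
game_id=601: ✗
game_id=602: ✗
game_id=603: ✓ → 137
game_id=604: ✓ → 128
game_id=605: ✗
game_id=606: ✗
game_id=607: ✓ → 61
game_id=608: ✓ → 91
game_id=609: ✗
game_id=610: ✓ → 71
attendance_sum = 137 + 128 + 61 + 91 + 71 = 488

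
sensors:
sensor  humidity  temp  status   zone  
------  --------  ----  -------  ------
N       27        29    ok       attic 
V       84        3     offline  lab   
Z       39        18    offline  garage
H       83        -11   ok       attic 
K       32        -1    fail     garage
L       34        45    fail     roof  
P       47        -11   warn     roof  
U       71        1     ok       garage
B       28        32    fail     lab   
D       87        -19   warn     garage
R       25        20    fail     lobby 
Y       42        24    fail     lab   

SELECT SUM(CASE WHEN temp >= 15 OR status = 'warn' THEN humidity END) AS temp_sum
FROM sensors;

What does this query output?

329

sensor=N: ✓ → 27
sensor=V: ✗
sensor=Z: ✓ → 39
sensor=H: ✗
sensor=K: ✗
sensor=L: ✓ → 34
sensor=P: ✓ → 47
sensor=U: ✗
sensor=B: ✓ → 28
sensor=D: ✓ → 87
sensor=R: ✓ → 25
sensor=Y: ✓ → 42
temp_sum = 27 + 39 + 34 + 47 + 28 + 87 + 25 + 42 = 329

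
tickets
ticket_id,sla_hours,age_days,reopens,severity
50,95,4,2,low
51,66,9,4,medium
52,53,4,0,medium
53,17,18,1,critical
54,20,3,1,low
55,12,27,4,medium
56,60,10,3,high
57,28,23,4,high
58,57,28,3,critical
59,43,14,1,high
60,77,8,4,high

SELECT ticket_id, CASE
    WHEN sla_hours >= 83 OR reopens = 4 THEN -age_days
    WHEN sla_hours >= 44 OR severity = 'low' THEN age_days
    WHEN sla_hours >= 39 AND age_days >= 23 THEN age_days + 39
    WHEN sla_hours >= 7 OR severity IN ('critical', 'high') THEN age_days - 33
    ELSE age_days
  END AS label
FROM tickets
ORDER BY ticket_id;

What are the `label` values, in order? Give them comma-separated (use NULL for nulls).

-4, -9, 4, -15, 3, -27, 10, -23, 28, -19, -8

ticket_id=50: sla_hours >= 83 OR reopens = 4 → -4
ticket_id=51: sla_hours >= 83 OR reopens = 4 → -9
ticket_id=52: sla_hours >= 44 OR severity = 'low' → 4
ticket_id=53: sla_hours >= 7 OR severity IN ('critical', 'high') → -15
ticket_id=54: sla_hours >= 44 OR severity = 'low' → 3
ticket_id=55: sla_hours >= 83 OR reopens = 4 → -27
ticket_id=56: sla_hours >= 44 OR severity = 'low' → 10
ticket_id=57: sla_hours >= 83 OR reopens = 4 → -23
ticket_id=58: sla_hours >= 44 OR severity = 'low' → 28
ticket_id=59: sla_hours >= 7 OR severity IN ('critical', 'high') → -19
ticket_id=60: sla_hours >= 83 OR reopens = 4 → -8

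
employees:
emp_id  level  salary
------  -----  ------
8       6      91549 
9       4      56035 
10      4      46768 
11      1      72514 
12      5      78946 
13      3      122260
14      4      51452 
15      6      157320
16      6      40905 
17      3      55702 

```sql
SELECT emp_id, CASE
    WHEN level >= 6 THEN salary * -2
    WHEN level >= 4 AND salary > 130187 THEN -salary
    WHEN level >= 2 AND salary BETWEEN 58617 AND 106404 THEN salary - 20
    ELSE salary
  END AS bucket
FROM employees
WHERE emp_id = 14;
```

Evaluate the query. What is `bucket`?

emp_id = 14: level=4, salary=51452.
level >= 6 → false
level >= 4 AND salary > 130187 → false
level >= 2 AND salary BETWEEN 58617 AND 106404 → false
No prior WHEN matched → ELSE → 51452

51452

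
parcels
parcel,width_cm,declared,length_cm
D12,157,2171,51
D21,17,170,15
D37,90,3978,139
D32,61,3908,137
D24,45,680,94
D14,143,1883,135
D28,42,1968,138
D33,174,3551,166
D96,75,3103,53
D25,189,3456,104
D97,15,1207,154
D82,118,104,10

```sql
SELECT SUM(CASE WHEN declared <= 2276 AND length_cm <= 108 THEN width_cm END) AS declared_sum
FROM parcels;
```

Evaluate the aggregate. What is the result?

337

parcel=D12: ✓ → 157
parcel=D21: ✓ → 17
parcel=D37: ✗
parcel=D32: ✗
parcel=D24: ✓ → 45
parcel=D14: ✗
parcel=D28: ✗
parcel=D33: ✗
parcel=D96: ✗
parcel=D25: ✗
parcel=D97: ✗
parcel=D82: ✓ → 118
declared_sum = 157 + 17 + 45 + 118 = 337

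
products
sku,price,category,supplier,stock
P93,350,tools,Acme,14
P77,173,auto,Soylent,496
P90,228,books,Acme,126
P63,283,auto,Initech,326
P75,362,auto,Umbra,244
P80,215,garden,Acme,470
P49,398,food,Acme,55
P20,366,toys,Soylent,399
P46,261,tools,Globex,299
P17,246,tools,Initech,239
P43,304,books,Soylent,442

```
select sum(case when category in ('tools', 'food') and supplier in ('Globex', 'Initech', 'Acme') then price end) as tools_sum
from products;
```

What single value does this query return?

sku=P93: ✓ → 350
sku=P77: ✗
sku=P90: ✗
sku=P63: ✗
sku=P75: ✗
sku=P80: ✗
sku=P49: ✓ → 398
sku=P20: ✗
sku=P46: ✓ → 261
sku=P17: ✓ → 246
sku=P43: ✗
tools_sum = 350 + 398 + 261 + 246 = 1255

1255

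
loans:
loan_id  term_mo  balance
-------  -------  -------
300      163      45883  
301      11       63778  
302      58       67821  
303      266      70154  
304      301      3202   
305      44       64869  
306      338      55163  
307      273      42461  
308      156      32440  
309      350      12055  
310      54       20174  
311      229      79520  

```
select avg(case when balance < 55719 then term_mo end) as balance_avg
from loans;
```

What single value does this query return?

233.5714285714

loan_id=300: ✓ → 163
loan_id=301: ✗
loan_id=302: ✗
loan_id=303: ✗
loan_id=304: ✓ → 301
loan_id=305: ✗
loan_id=306: ✓ → 338
loan_id=307: ✓ → 273
loan_id=308: ✓ → 156
loan_id=309: ✓ → 350
loan_id=310: ✓ → 54
loan_id=311: ✗
balance_avg = (163 + 301 + 338 + 273 + 156 + 350 + 54) / 7 = 233.5714285714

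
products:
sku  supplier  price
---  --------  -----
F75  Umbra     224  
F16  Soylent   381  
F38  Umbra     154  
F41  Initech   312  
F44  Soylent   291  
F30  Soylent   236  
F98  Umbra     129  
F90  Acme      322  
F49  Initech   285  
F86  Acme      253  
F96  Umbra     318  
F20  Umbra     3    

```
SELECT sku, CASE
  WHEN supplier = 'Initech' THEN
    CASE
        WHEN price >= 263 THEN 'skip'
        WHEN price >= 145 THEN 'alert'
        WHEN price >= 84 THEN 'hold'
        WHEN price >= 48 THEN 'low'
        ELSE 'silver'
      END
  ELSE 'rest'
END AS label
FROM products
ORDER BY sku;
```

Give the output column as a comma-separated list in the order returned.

sku=F16: supplier='Soylent' → outer ELSE → rest
sku=F20: supplier='Umbra' → outer ELSE → rest
sku=F30: supplier='Soylent' → outer ELSE → rest
sku=F38: supplier='Umbra' → outer ELSE → rest
sku=F41: supplier='Initech' → inner[price >= 263] → skip
sku=F44: supplier='Soylent' → outer ELSE → rest
sku=F49: supplier='Initech' → inner[price >= 263] → skip
sku=F75: supplier='Umbra' → outer ELSE → rest
sku=F86: supplier='Acme' → outer ELSE → rest
sku=F90: supplier='Acme' → outer ELSE → rest
sku=F96: supplier='Umbra' → outer ELSE → rest
sku=F98: supplier='Umbra' → outer ELSE → rest

rest, rest, rest, rest, skip, rest, skip, rest, rest, rest, rest, rest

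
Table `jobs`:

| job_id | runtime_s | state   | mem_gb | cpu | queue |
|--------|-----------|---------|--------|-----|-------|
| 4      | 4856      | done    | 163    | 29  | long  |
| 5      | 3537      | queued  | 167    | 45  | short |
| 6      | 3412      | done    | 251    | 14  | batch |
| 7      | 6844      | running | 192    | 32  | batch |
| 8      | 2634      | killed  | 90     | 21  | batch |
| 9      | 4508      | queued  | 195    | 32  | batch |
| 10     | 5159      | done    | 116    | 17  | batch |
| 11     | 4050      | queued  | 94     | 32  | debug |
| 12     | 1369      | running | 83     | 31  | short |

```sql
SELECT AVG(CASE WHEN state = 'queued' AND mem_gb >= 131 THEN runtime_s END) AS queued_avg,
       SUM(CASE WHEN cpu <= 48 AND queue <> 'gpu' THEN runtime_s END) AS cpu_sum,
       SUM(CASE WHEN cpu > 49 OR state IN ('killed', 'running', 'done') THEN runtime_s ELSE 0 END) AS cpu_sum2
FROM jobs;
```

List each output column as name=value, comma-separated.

[queued_avg: state = 'queued' AND mem_gb >= 131]
job_id=4: ✗
job_id=5: ✓ → 3537
job_id=6: ✗
job_id=7: ✗
job_id=8: ✗
job_id=9: ✓ → 4508
job_id=10: ✗
job_id=11: ✗
job_id=12: ✗
queued_avg = (3537 + 4508) / 2 = 4022.5
—
[cpu_sum: cpu <= 48 AND queue <> 'gpu']
job_id=4: ✓ → 4856
job_id=5: ✓ → 3537
job_id=6: ✓ → 3412
job_id=7: ✓ → 6844
job_id=8: ✓ → 2634
job_id=9: ✓ → 4508
job_id=10: ✓ → 5159
job_id=11: ✓ → 4050
job_id=12: ✓ → 1369
cpu_sum = 4856 + 3537 + 3412 + 6844 + 2634 + 4508 + 5159 + 4050 + 1369 = 36369
—
[cpu_sum2: cpu > 49 OR state IN ('killed', 'running', 'done')]
job_id=4: ✓ → 4856
job_id=5: ✗
job_id=6: ✓ → 3412
job_id=7: ✓ → 6844
job_id=8: ✓ → 2634
job_id=9: ✗
job_id=10: ✓ → 5159
job_id=11: ✗
job_id=12: ✓ → 1369
cpu_sum2 = 4856 + 3412 + 6844 + 2634 + 5159 + 1369 = 24274

queued_avg=4022.5, cpu_sum=36369, cpu_sum2=24274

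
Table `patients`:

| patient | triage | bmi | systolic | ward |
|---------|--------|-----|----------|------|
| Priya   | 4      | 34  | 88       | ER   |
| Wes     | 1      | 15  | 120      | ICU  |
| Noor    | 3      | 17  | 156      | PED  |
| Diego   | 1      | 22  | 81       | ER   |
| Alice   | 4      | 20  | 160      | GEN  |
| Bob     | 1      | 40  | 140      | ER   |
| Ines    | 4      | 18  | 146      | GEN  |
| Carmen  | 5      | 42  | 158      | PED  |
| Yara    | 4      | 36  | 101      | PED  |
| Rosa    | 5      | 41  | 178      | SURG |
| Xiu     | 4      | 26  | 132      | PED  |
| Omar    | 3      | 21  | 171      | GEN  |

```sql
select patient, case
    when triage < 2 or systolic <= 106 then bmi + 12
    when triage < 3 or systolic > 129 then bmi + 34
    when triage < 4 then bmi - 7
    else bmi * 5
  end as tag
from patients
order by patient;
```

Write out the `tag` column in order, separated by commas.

patient=Alice: triage < 3 or systolic > 129 → 54
patient=Bob: triage < 2 or systolic <= 106 → 52
patient=Carmen: triage < 3 or systolic > 129 → 76
patient=Diego: triage < 2 or systolic <= 106 → 34
patient=Ines: triage < 3 or systolic > 129 → 52
patient=Noor: triage < 3 or systolic > 129 → 51
patient=Omar: triage < 3 or systolic > 129 → 55
patient=Priya: triage < 2 or systolic <= 106 → 46
patient=Rosa: triage < 3 or systolic > 129 → 75
patient=Wes: triage < 2 or systolic <= 106 → 27
patient=Xiu: triage < 3 or systolic > 129 → 60
patient=Yara: triage < 2 or systolic <= 106 → 48

54, 52, 76, 34, 52, 51, 55, 46, 75, 27, 60, 48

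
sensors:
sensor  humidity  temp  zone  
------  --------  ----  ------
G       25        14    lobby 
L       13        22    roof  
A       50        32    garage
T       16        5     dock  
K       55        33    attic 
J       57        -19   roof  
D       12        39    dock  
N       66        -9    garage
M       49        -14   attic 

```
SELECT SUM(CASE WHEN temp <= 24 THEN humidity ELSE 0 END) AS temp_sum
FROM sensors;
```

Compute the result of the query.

sensor=G: ✓ → 25
sensor=L: ✓ → 13
sensor=A: ✗
sensor=T: ✓ → 16
sensor=K: ✗
sensor=J: ✓ → 57
sensor=D: ✗
sensor=N: ✓ → 66
sensor=M: ✓ → 49
temp_sum = 25 + 13 + 16 + 57 + 66 + 49 = 226

226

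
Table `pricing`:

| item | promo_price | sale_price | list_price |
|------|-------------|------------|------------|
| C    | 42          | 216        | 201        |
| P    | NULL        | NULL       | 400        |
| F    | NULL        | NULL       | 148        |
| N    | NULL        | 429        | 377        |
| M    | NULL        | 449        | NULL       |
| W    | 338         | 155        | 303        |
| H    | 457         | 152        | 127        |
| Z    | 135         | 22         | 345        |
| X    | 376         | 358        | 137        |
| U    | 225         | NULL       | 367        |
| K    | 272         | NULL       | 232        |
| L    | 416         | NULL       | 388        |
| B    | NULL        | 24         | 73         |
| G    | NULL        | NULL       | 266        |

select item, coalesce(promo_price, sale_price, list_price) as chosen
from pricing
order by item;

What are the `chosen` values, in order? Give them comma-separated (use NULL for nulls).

item=B: promo_price=NULL, sale_price=24 → 24
item=C: promo_price=42 → 42
item=F: promo_price=NULL, sale_price=NULL, list_price=148 → 148
item=G: promo_price=NULL, sale_price=NULL, list_price=266 → 266
item=H: promo_price=457 → 457
item=K: promo_price=272 → 272
item=L: promo_price=416 → 416
item=M: promo_price=NULL, sale_price=449 → 449
item=N: promo_price=NULL, sale_price=429 → 429
item=P: promo_price=NULL, sale_price=NULL, list_price=400 → 400
item=U: promo_price=225 → 225
item=W: promo_price=338 → 338
item=X: promo_price=376 → 376
item=Z: promo_price=135 → 135

24, 42, 148, 266, 457, 272, 416, 449, 429, 400, 225, 338, 376, 135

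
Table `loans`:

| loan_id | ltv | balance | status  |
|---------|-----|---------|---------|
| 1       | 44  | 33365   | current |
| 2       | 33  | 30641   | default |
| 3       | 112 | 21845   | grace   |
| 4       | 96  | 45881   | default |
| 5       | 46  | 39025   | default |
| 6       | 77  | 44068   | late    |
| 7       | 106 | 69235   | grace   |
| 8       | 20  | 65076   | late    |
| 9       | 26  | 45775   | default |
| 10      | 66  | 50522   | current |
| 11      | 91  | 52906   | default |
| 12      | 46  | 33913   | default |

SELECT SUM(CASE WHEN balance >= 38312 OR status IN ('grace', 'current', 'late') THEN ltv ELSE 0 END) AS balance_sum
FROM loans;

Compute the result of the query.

684

loan_id=1: ✓ → 44
loan_id=2: ✗
loan_id=3: ✓ → 112
loan_id=4: ✓ → 96
loan_id=5: ✓ → 46
loan_id=6: ✓ → 77
loan_id=7: ✓ → 106
loan_id=8: ✓ → 20
loan_id=9: ✓ → 26
loan_id=10: ✓ → 66
loan_id=11: ✓ → 91
loan_id=12: ✗
balance_sum = 44 + 112 + 96 + 46 + 77 + 106 + 20 + 26 + 66 + 91 = 684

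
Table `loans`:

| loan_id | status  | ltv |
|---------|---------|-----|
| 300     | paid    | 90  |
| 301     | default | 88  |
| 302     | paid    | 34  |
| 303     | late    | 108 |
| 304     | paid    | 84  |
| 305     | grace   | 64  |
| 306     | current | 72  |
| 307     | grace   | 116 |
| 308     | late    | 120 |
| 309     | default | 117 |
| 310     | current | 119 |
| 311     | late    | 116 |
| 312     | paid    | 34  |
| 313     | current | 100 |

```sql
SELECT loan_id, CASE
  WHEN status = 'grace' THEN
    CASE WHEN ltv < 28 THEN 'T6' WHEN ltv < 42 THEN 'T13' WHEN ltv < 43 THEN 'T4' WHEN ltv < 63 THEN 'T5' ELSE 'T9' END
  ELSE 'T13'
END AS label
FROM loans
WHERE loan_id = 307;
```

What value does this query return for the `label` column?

T9

loan_id = 307: status=grace, ltv=116.
status='grace' → inner[ELSE] → T9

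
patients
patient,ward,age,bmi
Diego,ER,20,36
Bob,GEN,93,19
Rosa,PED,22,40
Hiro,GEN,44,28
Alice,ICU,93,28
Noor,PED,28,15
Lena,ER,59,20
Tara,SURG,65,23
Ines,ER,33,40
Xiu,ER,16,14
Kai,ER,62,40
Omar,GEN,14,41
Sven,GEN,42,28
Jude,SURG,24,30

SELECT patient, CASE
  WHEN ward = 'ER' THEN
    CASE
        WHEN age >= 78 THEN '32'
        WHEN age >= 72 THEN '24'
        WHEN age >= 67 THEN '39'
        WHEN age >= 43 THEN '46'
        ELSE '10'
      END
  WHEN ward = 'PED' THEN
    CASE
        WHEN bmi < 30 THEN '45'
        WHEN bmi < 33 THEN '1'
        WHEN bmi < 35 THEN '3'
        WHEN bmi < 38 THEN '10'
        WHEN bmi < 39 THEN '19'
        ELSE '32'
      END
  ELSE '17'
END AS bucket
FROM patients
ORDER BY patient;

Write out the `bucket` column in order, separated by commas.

patient=Alice: ward='ICU' → outer ELSE → 17
patient=Bob: ward='GEN' → outer ELSE → 17
patient=Diego: ward='ER' → inner[ELSE] → 10
patient=Hiro: ward='GEN' → outer ELSE → 17
patient=Ines: ward='ER' → inner[ELSE] → 10
patient=Jude: ward='SURG' → outer ELSE → 17
patient=Kai: ward='ER' → inner[age >= 43] → 46
patient=Lena: ward='ER' → inner[age >= 43] → 46
patient=Noor: ward='PED' → inner[bmi < 30] → 45
patient=Omar: ward='GEN' → outer ELSE → 17
patient=Rosa: ward='PED' → inner[ELSE] → 32
patient=Sven: ward='GEN' → outer ELSE → 17
patient=Tara: ward='SURG' → outer ELSE → 17
patient=Xiu: ward='ER' → inner[ELSE] → 10

17, 17, 10, 17, 10, 17, 46, 46, 45, 17, 32, 17, 17, 10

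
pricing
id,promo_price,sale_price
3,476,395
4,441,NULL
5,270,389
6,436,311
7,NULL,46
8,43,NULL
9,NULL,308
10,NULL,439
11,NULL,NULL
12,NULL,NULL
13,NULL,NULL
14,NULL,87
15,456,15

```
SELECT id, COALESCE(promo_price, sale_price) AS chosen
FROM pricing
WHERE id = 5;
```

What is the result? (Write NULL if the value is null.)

id = 5: promo_price=270, sale_price=389.
promo_price=270 → 270

270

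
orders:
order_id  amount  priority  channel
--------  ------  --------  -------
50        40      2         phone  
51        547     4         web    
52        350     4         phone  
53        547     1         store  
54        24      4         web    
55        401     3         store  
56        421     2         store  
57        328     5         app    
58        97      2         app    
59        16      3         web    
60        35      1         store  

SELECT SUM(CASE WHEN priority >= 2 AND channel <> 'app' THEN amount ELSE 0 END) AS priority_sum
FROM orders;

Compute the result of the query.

1799

order_id=50: ✓ → 40
order_id=51: ✓ → 547
order_id=52: ✓ → 350
order_id=53: ✗
order_id=54: ✓ → 24
order_id=55: ✓ → 401
order_id=56: ✓ → 421
order_id=57: ✗
order_id=58: ✗
order_id=59: ✓ → 16
order_id=60: ✗
priority_sum = 40 + 547 + 350 + 24 + 401 + 421 + 16 = 1799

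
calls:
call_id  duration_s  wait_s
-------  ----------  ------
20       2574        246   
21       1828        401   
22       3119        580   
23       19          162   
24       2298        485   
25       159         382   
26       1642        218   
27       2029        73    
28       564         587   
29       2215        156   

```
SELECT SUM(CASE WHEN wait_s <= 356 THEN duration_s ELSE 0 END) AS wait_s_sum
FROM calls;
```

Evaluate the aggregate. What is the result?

call_id=20: ✓ → 2574
call_id=21: ✗
call_id=22: ✗
call_id=23: ✓ → 19
call_id=24: ✗
call_id=25: ✗
call_id=26: ✓ → 1642
call_id=27: ✓ → 2029
call_id=28: ✗
call_id=29: ✓ → 2215
wait_s_sum = 2574 + 19 + 1642 + 2029 + 2215 = 8479

8479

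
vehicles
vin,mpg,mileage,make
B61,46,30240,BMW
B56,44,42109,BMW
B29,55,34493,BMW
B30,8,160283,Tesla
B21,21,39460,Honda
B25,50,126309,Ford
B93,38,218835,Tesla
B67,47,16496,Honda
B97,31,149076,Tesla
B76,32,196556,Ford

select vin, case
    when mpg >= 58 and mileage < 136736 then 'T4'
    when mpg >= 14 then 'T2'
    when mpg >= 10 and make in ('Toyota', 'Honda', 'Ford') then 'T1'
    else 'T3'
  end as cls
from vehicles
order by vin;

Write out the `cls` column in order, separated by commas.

vin=B21: mpg >= 14 → T2
vin=B25: mpg >= 14 → T2
vin=B29: mpg >= 14 → T2
vin=B30: ELSE → T3
vin=B56: mpg >= 14 → T2
vin=B61: mpg >= 14 → T2
vin=B67: mpg >= 14 → T2
vin=B76: mpg >= 14 → T2
vin=B93: mpg >= 14 → T2
vin=B97: mpg >= 14 → T2

T2, T2, T2, T3, T2, T2, T2, T2, T2, T2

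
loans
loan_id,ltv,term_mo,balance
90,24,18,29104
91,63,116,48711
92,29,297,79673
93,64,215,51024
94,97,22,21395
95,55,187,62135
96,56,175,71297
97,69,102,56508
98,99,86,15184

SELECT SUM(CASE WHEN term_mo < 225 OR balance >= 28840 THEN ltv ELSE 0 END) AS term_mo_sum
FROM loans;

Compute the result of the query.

loan_id=90: ✓ → 24
loan_id=91: ✓ → 63
loan_id=92: ✓ → 29
loan_id=93: ✓ → 64
loan_id=94: ✓ → 97
loan_id=95: ✓ → 55
loan_id=96: ✓ → 56
loan_id=97: ✓ → 69
loan_id=98: ✓ → 99
term_mo_sum = 24 + 63 + 29 + 64 + 97 + 55 + 56 + 69 + 99 = 556

556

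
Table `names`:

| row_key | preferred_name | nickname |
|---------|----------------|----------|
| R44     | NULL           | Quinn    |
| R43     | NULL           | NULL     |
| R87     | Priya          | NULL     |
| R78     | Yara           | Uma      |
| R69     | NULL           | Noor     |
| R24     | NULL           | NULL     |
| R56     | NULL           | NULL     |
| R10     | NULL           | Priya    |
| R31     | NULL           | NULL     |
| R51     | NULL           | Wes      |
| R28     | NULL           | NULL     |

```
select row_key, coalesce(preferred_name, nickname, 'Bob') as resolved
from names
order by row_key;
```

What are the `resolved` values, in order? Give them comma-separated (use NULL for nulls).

row_key=R10: preferred_name=NULL, nickname=Priya → Priya
row_key=R24: preferred_name=NULL, nickname=NULL, → literal Bob → Bob
row_key=R28: preferred_name=NULL, nickname=NULL, → literal Bob → Bob
row_key=R31: preferred_name=NULL, nickname=NULL, → literal Bob → Bob
row_key=R43: preferred_name=NULL, nickname=NULL, → literal Bob → Bob
row_key=R44: preferred_name=NULL, nickname=Quinn → Quinn
row_key=R51: preferred_name=NULL, nickname=Wes → Wes
row_key=R56: preferred_name=NULL, nickname=NULL, → literal Bob → Bob
row_key=R69: preferred_name=NULL, nickname=Noor → Noor
row_key=R78: preferred_name=Yara → Yara
row_key=R87: preferred_name=Priya → Priya

Priya, Bob, Bob, Bob, Bob, Quinn, Wes, Bob, Noor, Yara, Priya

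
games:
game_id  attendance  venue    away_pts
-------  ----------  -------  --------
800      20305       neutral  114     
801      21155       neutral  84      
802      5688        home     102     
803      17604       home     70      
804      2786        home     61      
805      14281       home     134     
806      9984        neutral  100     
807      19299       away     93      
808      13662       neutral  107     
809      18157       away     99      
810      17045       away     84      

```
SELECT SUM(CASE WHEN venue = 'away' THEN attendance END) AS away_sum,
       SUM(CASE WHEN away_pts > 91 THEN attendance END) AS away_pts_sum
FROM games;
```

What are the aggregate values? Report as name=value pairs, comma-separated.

[away_sum: venue = 'away']
game_id=800: ✗
game_id=801: ✗
game_id=802: ✗
game_id=803: ✗
game_id=804: ✗
game_id=805: ✗
game_id=806: ✗
game_id=807: ✓ → 19299
game_id=808: ✗
game_id=809: ✓ → 18157
game_id=810: ✓ → 17045
away_sum = 19299 + 18157 + 17045 = 54501
—
[away_pts_sum: away_pts > 91]
game_id=800: ✓ → 20305
game_id=801: ✗
game_id=802: ✓ → 5688
game_id=803: ✗
game_id=804: ✗
game_id=805: ✓ → 14281
game_id=806: ✓ → 9984
game_id=807: ✓ → 19299
game_id=808: ✓ → 13662
game_id=809: ✓ → 18157
game_id=810: ✗
away_pts_sum = 20305 + 5688 + 14281 + 9984 + 19299 + 13662 + 18157 = 101376

away_sum=54501, away_pts_sum=101376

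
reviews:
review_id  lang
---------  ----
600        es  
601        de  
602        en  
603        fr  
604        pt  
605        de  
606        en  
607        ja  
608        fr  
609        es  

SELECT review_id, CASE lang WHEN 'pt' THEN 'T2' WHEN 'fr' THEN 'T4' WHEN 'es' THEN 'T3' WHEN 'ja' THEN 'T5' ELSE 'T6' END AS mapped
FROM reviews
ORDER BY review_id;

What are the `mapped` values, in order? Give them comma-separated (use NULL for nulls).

review_id=600: lang='es' → T3
review_id=601: ELSE → T6
review_id=602: ELSE → T6
review_id=603: lang='fr' → T4
review_id=604: lang='pt' → T2
review_id=605: ELSE → T6
review_id=606: ELSE → T6
review_id=607: lang='ja' → T5
review_id=608: lang='fr' → T4
review_id=609: lang='es' → T3

T3, T6, T6, T4, T2, T6, T6, T5, T4, T3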